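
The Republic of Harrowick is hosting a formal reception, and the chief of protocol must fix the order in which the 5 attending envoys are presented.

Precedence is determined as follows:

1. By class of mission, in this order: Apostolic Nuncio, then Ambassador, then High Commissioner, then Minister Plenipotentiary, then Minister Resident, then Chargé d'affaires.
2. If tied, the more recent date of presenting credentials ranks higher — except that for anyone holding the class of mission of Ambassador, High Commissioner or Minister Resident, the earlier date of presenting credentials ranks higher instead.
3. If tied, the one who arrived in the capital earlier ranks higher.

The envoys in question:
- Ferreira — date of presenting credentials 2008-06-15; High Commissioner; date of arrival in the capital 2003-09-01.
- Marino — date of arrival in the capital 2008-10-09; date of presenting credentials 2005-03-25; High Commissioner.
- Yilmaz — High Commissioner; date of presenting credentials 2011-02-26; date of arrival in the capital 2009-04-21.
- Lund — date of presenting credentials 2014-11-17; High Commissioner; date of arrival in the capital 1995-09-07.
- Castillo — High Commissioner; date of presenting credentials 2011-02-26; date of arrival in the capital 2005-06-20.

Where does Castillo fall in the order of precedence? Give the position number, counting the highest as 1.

3

By class of mission: Marino, Ferreira, Castillo, Yilmaz and Lund (High Commissioner).
Among Marino, Ferreira, Castillo, Yilmaz and Lund, by date of presenting credentials (earlier first) (reversed rule for this group): Marino (2005-03-25) before Ferreira (2008-06-15) before Castillo and Yilmaz (2011-02-26) before Lund (2014-11-17).
Among Castillo and Yilmaz, by date of arrival in the capital (earlier first): Castillo (2005-06-20) before Yilmaz (2009-04-21).
Order: Marino, Ferreira, Castillo, Yilmaz, Lund. So position 3.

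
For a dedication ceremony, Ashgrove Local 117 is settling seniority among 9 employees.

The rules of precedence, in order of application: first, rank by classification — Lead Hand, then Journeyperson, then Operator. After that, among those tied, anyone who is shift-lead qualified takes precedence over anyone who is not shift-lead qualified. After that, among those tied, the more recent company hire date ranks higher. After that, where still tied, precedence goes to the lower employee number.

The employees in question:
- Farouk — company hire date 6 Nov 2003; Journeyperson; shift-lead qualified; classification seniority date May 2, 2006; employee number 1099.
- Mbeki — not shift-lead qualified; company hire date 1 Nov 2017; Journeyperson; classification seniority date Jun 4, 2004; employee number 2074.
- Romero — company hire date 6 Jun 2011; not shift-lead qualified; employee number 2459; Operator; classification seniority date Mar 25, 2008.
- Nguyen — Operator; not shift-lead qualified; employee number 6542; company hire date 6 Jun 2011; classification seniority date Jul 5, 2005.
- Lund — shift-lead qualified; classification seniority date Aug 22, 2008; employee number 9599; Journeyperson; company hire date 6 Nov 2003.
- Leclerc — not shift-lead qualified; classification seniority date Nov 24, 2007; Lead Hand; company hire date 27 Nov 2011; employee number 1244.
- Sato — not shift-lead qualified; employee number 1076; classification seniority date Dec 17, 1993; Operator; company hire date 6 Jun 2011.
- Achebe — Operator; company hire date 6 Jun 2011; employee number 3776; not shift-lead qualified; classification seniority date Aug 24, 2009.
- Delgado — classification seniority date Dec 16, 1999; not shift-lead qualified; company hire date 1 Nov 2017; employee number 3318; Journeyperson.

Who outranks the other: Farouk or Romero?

Farouk

By classification: Leclerc (Lead Hand); then Farouk, Lund, Mbeki and Delgado (Journeyperson); then Sato, Romero, Achebe and Nguyen (Operator).
Among Farouk, Lund, Mbeki and Delgado, shift-lead qualified before not shift-lead qualified: Farouk and Lund (shift-lead qualified) before Mbeki and Delgado (not shift-lead qualified).
Farouk and Lund both have company hire date 6 Nov 2003, so the next rule applies.
Among Farouk and Lund, by employee number (lower first): Farouk (1099) before Lund (9599).
Mbeki and Delgado both have company hire date 1 Nov 2017, so the next rule applies.
Among Mbeki and Delgado, by employee number (lower first): Mbeki (2074) before Delgado (3318).
Sato, Romero, Achebe and Nguyen are each not shift-lead qualified, so the next rule applies.
Sato, Romero, Achebe and Nguyen all have company hire date 6 Jun 2011, so the next rule applies.
Among Sato, Romero, Achebe and Nguyen, by employee number (lower first): Sato (1076) before Romero (2459) before Achebe (3776) before Nguyen (6542).
So Farouk takes precedence.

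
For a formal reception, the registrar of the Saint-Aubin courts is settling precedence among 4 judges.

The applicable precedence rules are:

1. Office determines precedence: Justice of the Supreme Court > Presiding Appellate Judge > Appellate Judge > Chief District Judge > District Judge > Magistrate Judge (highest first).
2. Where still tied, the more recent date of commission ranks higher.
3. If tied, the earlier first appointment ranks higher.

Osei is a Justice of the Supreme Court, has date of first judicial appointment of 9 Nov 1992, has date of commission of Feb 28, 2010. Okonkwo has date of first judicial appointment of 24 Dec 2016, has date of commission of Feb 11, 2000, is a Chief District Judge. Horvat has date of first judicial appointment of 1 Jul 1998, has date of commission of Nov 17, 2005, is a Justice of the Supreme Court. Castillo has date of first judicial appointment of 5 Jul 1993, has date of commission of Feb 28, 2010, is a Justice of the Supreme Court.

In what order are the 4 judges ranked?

By office: Osei, Castillo and Horvat (Justice of the Supreme Court); then Okonkwo (Chief District Judge).
Among Osei, Castillo and Horvat, by date of commission (later first): Osei and Castillo (Feb 28, 2010) before Horvat (Nov 17, 2005).
Among Osei and Castillo, by date of first judicial appointment (earlier first): Osei (9 Nov 1992) before Castillo (5 Jul 1993).
Full order: Osei, Castillo, Horvat, Okonkwo.

Osei, Castillo, Horvat, Okonkwo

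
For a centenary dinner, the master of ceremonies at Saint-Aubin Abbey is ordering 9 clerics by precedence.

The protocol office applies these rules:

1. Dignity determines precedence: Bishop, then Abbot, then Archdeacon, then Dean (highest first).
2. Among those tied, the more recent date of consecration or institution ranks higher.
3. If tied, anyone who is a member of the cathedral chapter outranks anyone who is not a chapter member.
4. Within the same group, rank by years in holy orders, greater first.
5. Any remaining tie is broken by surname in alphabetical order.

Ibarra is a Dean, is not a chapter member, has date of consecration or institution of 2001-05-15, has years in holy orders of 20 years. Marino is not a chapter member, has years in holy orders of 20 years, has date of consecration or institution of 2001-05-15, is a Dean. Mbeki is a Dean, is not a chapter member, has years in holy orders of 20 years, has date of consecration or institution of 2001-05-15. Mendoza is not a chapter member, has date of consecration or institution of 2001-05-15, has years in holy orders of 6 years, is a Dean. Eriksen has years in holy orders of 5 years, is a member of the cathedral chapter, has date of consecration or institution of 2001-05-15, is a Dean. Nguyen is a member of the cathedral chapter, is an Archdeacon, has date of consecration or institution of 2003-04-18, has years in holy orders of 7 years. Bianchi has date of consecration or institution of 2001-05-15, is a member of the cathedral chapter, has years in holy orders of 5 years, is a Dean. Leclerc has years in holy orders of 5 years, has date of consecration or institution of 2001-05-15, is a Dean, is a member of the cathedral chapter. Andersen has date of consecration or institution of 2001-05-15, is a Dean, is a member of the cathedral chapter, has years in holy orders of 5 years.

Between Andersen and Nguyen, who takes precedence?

By dignity: Nguyen (Archdeacon); then Andersen, Bianchi, Eriksen, Leclerc, Ibarra, Marino, Mbeki and Mendoza (Dean).
Andersen, Bianchi, Eriksen, Leclerc, Ibarra, Marino, Mbeki and Mendoza all have date of consecration or institution 2001-05-15, so the next rule applies.
Among Andersen, Bianchi, Eriksen, Leclerc, Ibarra, Marino, Mbeki and Mendoza, a member of the cathedral chapter before not a chapter member: Andersen, Bianchi, Eriksen and Leclerc (a member of the cathedral chapter) before Ibarra, Marino, Mbeki and Mendoza (not a chapter member).
Andersen, Bianchi, Eriksen and Leclerc all have years in holy orders 5 years, so the next rule applies.
Among Andersen, Bianchi, Eriksen and Leclerc, alphabetically by surname: Andersen before Bianchi before Eriksen before Leclerc.
Among Ibarra, Marino, Mbeki and Mendoza, by years in holy orders (higher first): Ibarra, Marino and Mbeki (20 years) before Mendoza (6 years).
Among Ibarra, Marino and Mbeki, alphabetically by surname: Ibarra before Marino before Mbeki.
So Nguyen takes precedence.

Nguyen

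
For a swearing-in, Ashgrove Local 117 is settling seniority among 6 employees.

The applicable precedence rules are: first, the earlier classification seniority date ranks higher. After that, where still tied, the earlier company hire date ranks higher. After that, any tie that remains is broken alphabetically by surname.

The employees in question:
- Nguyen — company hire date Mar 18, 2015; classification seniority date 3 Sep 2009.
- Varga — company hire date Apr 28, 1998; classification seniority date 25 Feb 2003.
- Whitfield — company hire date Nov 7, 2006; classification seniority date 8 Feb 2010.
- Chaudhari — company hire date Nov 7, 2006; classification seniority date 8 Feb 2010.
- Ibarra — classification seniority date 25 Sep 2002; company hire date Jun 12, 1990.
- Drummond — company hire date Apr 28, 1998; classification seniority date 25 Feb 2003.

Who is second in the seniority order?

Drummond

By classification seniority date (earlier first): Ibarra (25 Sep 2002); then Drummond and Varga (both 25 Feb 2003); then Nguyen (3 Sep 2009); then Chaudhari and Whitfield (both 8 Feb 2010).
Drummond and Varga both have company hire date Apr 28, 1998, so the next rule applies.
Among Drummond and Varga, alphabetically by surname: Drummond before Varga.
Chaudhari and Whitfield both have company hire date Nov 7, 2006, so the next rule applies.
Among Chaudhari and Whitfield, alphabetically by surname: Chaudhari before Whitfield.
Order: Ibarra, Drummond, Varga, Nguyen, Chaudhari, Whitfield.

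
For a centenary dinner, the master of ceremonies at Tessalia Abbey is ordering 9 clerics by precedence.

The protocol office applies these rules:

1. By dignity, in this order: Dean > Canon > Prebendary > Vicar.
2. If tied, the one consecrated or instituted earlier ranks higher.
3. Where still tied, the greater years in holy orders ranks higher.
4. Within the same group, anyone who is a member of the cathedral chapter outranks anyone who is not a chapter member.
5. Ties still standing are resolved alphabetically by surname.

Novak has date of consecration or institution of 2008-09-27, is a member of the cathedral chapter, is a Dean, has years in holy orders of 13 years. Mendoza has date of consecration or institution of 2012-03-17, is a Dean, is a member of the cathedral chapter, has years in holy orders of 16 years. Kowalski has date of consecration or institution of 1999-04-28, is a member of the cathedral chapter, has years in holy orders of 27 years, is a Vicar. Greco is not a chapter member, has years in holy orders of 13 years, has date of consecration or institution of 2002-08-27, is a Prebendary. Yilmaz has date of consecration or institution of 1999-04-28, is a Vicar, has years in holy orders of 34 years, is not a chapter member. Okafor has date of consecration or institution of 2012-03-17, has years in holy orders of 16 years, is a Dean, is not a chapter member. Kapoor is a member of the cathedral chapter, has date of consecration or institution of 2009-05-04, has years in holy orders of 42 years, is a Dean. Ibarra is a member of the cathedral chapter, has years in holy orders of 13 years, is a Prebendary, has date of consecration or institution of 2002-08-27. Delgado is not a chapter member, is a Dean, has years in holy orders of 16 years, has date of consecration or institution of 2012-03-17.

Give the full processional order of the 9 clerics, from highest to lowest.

Novak, Kapoor, Mendoza, Delgado, Okafor, Ibarra, Greco, Yilmaz, Kowalski

By dignity: Novak, Kapoor, Mendoza, Delgado and Okafor (Dean); then Ibarra and Greco (Prebendary); then Yilmaz and Kowalski (Vicar).
Among Novak, Kapoor, Mendoza, Delgado and Okafor, by date of consecration or institution (earlier first): Novak (2008-09-27) before Kapoor (2009-05-04) before Mendoza, Delgado and Okafor (2012-03-17).
Mendoza, Delgado and Okafor all have years in holy orders 16 years, so the next rule applies.
Among Mendoza, Delgado and Okafor, a member of the cathedral chapter before not a chapter member: Mendoza (a member of the cathedral chapter) before Delgado and Okafor (not a chapter member).
Among Delgado and Okafor, alphabetically by surname: Delgado before Okafor.
Ibarra and Greco both have date of consecration or institution 2002-08-27, so the next rule applies.
Ibarra and Greco both have years in holy orders 13 years, so the next rule applies.
Among Ibarra and Greco, a member of the cathedral chapter before not a chapter member: Ibarra (a member of the cathedral chapter) before Greco (not a chapter member).
Yilmaz and Kowalski both have date of consecration or institution 1999-04-28, so the next rule applies.
Among Yilmaz and Kowalski, by years in holy orders (higher first): Yilmaz (34 years) before Kowalski (27 years).
Full order: Novak, Kapoor, Mendoza, Delgado, Okafor, Ibarra, Greco, Yilmaz, Kowalski.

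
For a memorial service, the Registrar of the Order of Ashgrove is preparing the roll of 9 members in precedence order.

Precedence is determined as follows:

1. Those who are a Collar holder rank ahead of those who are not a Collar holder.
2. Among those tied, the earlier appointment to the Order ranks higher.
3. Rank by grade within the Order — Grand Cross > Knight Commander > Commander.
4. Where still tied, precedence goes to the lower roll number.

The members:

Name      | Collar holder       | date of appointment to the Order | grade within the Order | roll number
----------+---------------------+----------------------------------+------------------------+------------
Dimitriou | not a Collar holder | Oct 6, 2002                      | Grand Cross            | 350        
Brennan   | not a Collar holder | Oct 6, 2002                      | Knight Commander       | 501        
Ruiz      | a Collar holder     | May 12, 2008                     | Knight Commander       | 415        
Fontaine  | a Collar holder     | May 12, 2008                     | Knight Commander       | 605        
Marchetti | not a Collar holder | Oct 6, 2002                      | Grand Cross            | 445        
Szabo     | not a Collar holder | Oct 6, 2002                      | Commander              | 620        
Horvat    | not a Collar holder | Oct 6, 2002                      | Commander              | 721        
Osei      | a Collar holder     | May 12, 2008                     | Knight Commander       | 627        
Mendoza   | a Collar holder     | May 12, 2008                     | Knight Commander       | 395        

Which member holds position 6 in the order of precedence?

By the first rule: Mendoza, Ruiz, Fontaine and Osei (each a Collar holder); then Dimitriou, Marchetti, Brennan, Szabo and Horvat (each not a Collar holder).
Mendoza, Ruiz, Fontaine and Osei all have date of appointment to the Order May 12, 2008, so the next rule applies.
Mendoza, Ruiz, Fontaine and Osei are each Knight Commander, so the next rule applies.
Among Mendoza, Ruiz, Fontaine and Osei, by roll number (lower first): Mendoza (395) before Ruiz (415) before Fontaine (605) before Osei (627).
Dimitriou, Marchetti, Brennan, Szabo and Horvat all have date of appointment to the Order Oct 6, 2002, so the next rule applies.
Among Dimitriou, Marchetti, Brennan, Szabo and Horvat, by grade within the Order: Dimitriou and Marchetti (Grand Cross) before Brennan (Knight Commander) before Szabo and Horvat (Commander).
Among Dimitriou and Marchetti, by roll number (lower first): Dimitriou (350) before Marchetti (445).
Among Szabo and Horvat, by roll number (lower first): Szabo (620) before Horvat (721).
Order: Mendoza, Ruiz, Fontaine, Osei, Dimitriou, Marchetti, Brennan, Szabo, Horvat.

Marchetti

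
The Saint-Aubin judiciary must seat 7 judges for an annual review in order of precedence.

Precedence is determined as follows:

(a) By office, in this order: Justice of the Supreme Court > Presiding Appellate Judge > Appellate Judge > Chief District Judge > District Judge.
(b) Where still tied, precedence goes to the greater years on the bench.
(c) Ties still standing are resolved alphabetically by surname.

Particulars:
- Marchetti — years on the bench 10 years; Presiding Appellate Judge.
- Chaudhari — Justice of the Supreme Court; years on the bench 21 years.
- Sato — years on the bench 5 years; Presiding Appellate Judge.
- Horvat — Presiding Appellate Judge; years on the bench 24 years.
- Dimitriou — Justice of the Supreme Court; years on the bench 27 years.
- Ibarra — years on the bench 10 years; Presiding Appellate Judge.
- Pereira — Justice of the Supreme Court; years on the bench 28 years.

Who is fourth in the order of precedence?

Horvat

By office: Pereira, Dimitriou and Chaudhari (Justice of the Supreme Court); then Horvat, Ibarra, Marchetti and Sato (Presiding Appellate Judge).
Among Pereira, Dimitriou and Chaudhari, by years on the bench (higher first): Pereira (28 years) before Dimitriou (27 years) before Chaudhari (21 years).
Among Horvat, Ibarra, Marchetti and Sato, by years on the bench (higher first): Horvat (24 years) before Ibarra and Marchetti (10 years) before Sato (5 years).
Among Ibarra and Marchetti, alphabetically by surname: Ibarra before Marchetti.
Order: Pereira, Dimitriou, Chaudhari, Horvat, Ibarra, Marchetti, Sato.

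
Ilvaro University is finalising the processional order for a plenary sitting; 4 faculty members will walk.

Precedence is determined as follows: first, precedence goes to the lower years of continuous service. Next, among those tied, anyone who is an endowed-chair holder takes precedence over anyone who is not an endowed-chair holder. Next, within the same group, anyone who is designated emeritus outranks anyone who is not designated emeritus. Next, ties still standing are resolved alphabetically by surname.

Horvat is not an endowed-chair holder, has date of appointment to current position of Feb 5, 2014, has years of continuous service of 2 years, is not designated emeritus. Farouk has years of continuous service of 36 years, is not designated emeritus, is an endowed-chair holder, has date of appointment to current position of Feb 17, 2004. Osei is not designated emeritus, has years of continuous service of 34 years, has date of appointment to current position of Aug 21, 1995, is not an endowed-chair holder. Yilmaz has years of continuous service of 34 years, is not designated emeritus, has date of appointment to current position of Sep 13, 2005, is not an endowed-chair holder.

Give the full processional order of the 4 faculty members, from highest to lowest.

Horvat, Osei, Yilmaz, Farouk

By years of continuous service (lower first): Horvat (2 years); then Osei and Yilmaz (both 34 years); then Farouk (36 years).
Osei and Yilmaz are each not an endowed-chair holder, so the next rule applies.
Osei and Yilmaz are each not designated emeritus, so the next rule applies.
Among Osei and Yilmaz, alphabetically by surname: Osei before Yilmaz.
Full order: Horvat, Osei, Yilmaz, Farouk.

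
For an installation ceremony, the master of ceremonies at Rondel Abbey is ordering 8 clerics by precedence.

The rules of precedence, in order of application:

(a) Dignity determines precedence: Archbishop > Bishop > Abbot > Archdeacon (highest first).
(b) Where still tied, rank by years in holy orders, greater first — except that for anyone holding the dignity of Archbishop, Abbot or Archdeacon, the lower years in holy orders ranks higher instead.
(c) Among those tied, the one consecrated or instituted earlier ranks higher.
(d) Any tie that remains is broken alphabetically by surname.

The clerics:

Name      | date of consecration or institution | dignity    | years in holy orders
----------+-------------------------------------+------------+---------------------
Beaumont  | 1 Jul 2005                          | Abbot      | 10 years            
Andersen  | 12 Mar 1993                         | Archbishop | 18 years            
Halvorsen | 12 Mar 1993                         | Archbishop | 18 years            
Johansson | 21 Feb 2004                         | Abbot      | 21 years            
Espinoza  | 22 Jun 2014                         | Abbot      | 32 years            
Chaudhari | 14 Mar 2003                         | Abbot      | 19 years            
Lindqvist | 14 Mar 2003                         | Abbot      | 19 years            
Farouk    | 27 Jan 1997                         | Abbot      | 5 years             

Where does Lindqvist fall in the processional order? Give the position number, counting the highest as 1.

By dignity: Andersen and Halvorsen (Archbishop); then Farouk, Beaumont, Chaudhari, Lindqvist, Johansson and Espinoza (Abbot).
Andersen and Halvorsen both have years in holy orders 18 years, so the next rule applies.
Andersen and Halvorsen both have date of consecration or institution 12 Mar 1993, so the next rule applies.
Among Andersen and Halvorsen, alphabetically by surname: Andersen before Halvorsen.
Among Farouk, Beaumont, Chaudhari, Lindqvist, Johansson and Espinoza, by years in holy orders (lower first) (reversed rule for this group): Farouk (5 years) before Beaumont (10 years) before Chaudhari and Lindqvist (19 years) before Johansson (21 years) before Espinoza (32 years).
Chaudhari and Lindqvist both have date of consecration or institution 14 Mar 2003, so the next rule applies.
Among Chaudhari and Lindqvist, alphabetically by surname: Chaudhari before Lindqvist.
Order: Andersen, Halvorsen, Farouk, Beaumont, Chaudhari, Lindqvist, Johansson, Espinoza. So position 6.

6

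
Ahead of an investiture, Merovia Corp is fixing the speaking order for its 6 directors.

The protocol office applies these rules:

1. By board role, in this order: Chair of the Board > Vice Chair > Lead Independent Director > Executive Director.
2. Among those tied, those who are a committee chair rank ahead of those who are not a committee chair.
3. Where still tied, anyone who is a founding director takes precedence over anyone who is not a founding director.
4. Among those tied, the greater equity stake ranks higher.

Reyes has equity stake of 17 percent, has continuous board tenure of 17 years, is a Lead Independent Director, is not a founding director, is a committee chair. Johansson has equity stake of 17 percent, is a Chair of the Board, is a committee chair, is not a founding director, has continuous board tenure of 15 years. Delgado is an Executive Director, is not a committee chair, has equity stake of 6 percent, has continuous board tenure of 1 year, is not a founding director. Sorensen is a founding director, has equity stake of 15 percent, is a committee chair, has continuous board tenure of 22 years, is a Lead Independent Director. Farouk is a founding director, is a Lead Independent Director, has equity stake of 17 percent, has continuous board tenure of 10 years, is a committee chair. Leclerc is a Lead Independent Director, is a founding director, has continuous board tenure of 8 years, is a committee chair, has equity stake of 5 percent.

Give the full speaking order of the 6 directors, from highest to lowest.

Johansson, Farouk, Sorensen, Leclerc, Reyes, Delgado

By board role: Johansson (Chair of the Board); then Farouk, Sorensen, Leclerc and Reyes (Lead Independent Director); then Delgado (Executive Director).
Farouk, Sorensen, Leclerc and Reyes are each a committee chair, so the next rule applies.
Among Farouk, Sorensen, Leclerc and Reyes, a founding director before not a founding director: Farouk, Sorensen and Leclerc (a founding director) before Reyes (not a founding director).
Among Farouk, Sorensen and Leclerc, by equity stake (higher first): Farouk (17 percent) before Sorensen (15 percent) before Leclerc (5 percent).
Full order: Johansson, Farouk, Sorensen, Leclerc, Reyes, Delgado.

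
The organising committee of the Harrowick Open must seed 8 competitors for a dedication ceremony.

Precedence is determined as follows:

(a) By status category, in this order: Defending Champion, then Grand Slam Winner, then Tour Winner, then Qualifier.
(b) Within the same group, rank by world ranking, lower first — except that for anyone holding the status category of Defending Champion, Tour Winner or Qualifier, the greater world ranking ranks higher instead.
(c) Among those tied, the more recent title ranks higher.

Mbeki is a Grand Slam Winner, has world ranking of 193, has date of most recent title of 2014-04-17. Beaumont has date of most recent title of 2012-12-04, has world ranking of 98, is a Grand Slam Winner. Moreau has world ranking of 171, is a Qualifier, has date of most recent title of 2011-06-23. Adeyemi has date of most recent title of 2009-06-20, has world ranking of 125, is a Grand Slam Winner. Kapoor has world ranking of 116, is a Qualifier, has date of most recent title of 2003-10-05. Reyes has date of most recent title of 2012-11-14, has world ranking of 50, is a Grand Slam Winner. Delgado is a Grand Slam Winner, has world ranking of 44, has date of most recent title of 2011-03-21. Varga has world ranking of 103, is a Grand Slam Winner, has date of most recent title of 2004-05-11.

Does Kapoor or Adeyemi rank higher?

Adeyemi

By status category: Delgado, Reyes, Beaumont, Varga, Adeyemi and Mbeki (Grand Slam Winner); then Moreau and Kapoor (Qualifier).
Among Delgado, Reyes, Beaumont, Varga, Adeyemi and Mbeki, by world ranking (lower first): Delgado (44) before Reyes (50) before Beaumont (98) before Varga (103) before Adeyemi (125) before Mbeki (193).
Among Moreau and Kapoor, by world ranking (higher first) (reversed rule for this group): Moreau (171) before Kapoor (116).
So Adeyemi takes precedence.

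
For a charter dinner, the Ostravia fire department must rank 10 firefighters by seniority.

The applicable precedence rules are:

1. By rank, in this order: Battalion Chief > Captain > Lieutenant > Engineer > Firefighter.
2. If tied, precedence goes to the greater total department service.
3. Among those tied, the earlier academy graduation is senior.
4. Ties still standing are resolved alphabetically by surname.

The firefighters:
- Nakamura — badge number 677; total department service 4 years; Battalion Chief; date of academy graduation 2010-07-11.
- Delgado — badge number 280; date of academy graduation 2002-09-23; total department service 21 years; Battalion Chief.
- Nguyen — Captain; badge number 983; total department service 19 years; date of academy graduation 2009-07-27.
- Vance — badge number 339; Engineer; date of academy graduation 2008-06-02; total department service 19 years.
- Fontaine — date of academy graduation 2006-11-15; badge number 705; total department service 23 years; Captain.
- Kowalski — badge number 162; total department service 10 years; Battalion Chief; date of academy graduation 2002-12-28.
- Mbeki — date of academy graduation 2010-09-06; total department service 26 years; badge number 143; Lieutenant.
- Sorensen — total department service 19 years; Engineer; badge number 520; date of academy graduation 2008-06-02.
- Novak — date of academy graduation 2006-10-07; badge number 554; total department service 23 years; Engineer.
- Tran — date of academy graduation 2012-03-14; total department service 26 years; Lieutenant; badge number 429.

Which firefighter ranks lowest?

Vance

By rank: Delgado, Kowalski and Nakamura (Battalion Chief); then Fontaine and Nguyen (Captain); then Mbeki and Tran (Lieutenant); then Novak, Sorensen and Vance (Engineer).
Among Delgado, Kowalski and Nakamura, by total department service (higher first): Delgado (21 years) before Kowalski (10 years) before Nakamura (4 years).
Among Fontaine and Nguyen, by total department service (higher first): Fontaine (23 years) before Nguyen (19 years).
Mbeki and Tran both have total department service 26 years, so the next rule applies.
Among Mbeki and Tran, by date of academy graduation (earlier first): Mbeki (2010-09-06) before Tran (2012-03-14).
Among Novak, Sorensen and Vance, by total department service (higher first): Novak (23 years) before Sorensen and Vance (19 years).
Sorensen and Vance both have date of academy graduation 2008-06-02, so the next rule applies.
Among Sorensen and Vance, alphabetically by surname: Sorensen before Vance.
Order: Delgado, Kowalski, Nakamura, Fontaine, Nguyen, Mbeki, Tran, Novak, Sorensen, Vance.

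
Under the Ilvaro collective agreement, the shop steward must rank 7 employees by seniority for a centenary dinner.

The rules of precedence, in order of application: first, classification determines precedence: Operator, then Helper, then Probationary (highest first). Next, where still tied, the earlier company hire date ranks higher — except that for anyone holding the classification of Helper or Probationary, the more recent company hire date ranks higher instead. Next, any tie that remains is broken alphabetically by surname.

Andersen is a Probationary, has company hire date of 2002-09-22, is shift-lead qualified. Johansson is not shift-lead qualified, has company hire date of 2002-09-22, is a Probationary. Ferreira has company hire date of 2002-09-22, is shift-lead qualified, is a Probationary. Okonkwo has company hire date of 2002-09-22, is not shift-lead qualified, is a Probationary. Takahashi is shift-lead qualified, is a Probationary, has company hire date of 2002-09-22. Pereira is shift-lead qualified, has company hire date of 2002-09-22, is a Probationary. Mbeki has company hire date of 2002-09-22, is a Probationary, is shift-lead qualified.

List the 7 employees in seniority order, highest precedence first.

By classification: Andersen, Ferreira, Johansson, Mbeki, Okonkwo, Pereira and Takahashi (Probationary).
Andersen, Ferreira, Johansson, Mbeki, Okonkwo, Pereira and Takahashi all have company hire date 2002-09-22, so the next rule applies.
Among Andersen, Ferreira, Johansson, Mbeki, Okonkwo, Pereira and Takahashi, alphabetically by surname: Andersen before Ferreira before Johansson before Mbeki before Okonkwo before Pereira before Takahashi.
Full order: Andersen, Ferreira, Johansson, Mbeki, Okonkwo, Pereira, Takahashi.

Andersen, Ferreira, Johansson, Mbeki, Okonkwo, Pereira, Takahashi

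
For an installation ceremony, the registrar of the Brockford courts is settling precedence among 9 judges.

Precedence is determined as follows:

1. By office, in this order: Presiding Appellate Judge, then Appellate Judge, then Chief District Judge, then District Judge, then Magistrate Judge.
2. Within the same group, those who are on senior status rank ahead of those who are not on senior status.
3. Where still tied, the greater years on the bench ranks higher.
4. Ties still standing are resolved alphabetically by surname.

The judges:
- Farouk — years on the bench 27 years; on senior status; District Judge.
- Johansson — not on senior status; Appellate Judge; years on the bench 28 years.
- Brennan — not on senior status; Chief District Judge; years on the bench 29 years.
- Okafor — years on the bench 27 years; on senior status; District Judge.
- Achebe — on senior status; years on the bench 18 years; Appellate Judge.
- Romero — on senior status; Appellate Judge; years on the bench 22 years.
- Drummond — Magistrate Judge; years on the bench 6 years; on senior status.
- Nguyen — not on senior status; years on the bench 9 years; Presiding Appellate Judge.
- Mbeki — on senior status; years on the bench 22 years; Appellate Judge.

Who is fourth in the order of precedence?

By office: Nguyen (Presiding Appellate Judge); then Mbeki, Romero, Achebe and Johansson (Appellate Judge); then Brennan (Chief District Judge); then Farouk and Okafor (District Judge); then Drummond (Magistrate Judge).
Among Mbeki, Romero, Achebe and Johansson, on senior status before not on senior status: Mbeki, Romero and Achebe (on senior status) before Johansson (not on senior status).
Among Mbeki, Romero and Achebe, by years on the bench (higher first): Mbeki and Romero (22 years) before Achebe (18 years).
Among Mbeki and Romero, alphabetically by surname: Mbeki before Romero.
Farouk and Okafor are each on senior status, so the next rule applies.
Farouk and Okafor both have years on the bench 27 years, so the next rule applies.
Among Farouk and Okafor, alphabetically by surname: Farouk before Okafor.
Order: Nguyen, Mbeki, Romero, Achebe, Johansson, Brennan, Farouk, Okafor, Drummond.

Achebe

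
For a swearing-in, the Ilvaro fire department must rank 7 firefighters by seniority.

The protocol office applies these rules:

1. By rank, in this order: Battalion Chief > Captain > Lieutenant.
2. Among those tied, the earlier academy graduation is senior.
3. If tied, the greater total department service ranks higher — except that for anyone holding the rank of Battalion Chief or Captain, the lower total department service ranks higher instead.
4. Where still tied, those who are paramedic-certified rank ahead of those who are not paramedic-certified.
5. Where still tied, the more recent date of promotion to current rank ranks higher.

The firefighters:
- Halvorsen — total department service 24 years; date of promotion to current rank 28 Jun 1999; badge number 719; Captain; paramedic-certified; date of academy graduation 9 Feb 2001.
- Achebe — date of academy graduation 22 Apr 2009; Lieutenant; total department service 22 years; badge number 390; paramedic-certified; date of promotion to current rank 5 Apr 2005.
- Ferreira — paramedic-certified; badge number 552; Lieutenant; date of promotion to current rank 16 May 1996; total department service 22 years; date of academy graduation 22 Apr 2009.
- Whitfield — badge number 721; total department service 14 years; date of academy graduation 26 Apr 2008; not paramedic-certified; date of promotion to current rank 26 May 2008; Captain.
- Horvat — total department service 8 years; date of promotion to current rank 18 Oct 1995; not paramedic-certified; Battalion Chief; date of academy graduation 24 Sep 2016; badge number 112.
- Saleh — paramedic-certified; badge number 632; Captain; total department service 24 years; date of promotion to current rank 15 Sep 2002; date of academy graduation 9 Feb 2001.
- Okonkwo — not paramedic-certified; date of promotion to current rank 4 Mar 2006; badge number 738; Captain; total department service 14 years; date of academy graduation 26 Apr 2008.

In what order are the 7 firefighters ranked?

By rank: Horvat (Battalion Chief); then Saleh, Halvorsen, Whitfield and Okonkwo (Captain); then Achebe and Ferreira (Lieutenant).
Among Saleh, Halvorsen, Whitfield and Okonkwo, by date of academy graduation (earlier first): Saleh and Halvorsen (9 Feb 2001) before Whitfield and Okonkwo (26 Apr 2008).
Saleh and Halvorsen both have total department service 24 years, so the next rule applies.
Saleh and Halvorsen are each paramedic-certified, so the next rule applies.
Among Saleh and Halvorsen, by date of promotion to current rank (later first): Saleh (15 Sep 2002) before Halvorsen (28 Jun 1999).
Whitfield and Okonkwo both have total department service 14 years, so the next rule applies.
Whitfield and Okonkwo are each not paramedic-certified, so the next rule applies.
Among Whitfield and Okonkwo, by date of promotion to current rank (later first): Whitfield (26 May 2008) before Okonkwo (4 Mar 2006).
Achebe and Ferreira both have date of academy graduation 22 Apr 2009, so the next rule applies.
Achebe and Ferreira both have total department service 22 years, so the next rule applies.
Achebe and Ferreira are each paramedic-certified, so the next rule applies.
Among Achebe and Ferreira, by date of promotion to current rank (later first): Achebe (5 Apr 2005) before Ferreira (16 May 1996).
Full order: Horvat, Saleh, Halvorsen, Whitfield, Okonkwo, Achebe, Ferreira.

Horvat, Saleh, Halvorsen, Whitfield, Okonkwo, Achebe, Ferreira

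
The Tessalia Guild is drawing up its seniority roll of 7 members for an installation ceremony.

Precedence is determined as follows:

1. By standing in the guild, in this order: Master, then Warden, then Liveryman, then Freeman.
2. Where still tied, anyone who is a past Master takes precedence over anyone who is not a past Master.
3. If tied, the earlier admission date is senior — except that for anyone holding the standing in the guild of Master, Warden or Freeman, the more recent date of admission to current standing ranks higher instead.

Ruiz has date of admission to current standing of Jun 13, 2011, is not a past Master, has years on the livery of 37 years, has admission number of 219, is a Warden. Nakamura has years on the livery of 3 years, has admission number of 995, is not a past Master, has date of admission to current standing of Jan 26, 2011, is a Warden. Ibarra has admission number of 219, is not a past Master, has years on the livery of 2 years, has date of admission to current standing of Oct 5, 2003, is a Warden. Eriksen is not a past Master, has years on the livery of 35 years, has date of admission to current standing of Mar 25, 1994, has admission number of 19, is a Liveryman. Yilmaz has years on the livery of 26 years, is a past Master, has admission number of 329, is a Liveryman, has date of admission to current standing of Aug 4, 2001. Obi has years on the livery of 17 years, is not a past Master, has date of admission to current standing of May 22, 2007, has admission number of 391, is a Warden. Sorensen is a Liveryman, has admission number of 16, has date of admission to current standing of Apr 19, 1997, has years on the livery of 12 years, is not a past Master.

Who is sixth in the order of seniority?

By standing in the guild: Ruiz, Nakamura, Obi and Ibarra (Warden); then Yilmaz, Eriksen and Sorensen (Liveryman).
Ruiz, Nakamura, Obi and Ibarra are each not a past Master, so the next rule applies.
Among Ruiz, Nakamura, Obi and Ibarra, by date of admission to current standing (later first) (reversed rule for this group): Ruiz (Jun 13, 2011) before Nakamura (Jan 26, 2011) before Obi (May 22, 2007) before Ibarra (Oct 5, 2003).
Among Yilmaz, Eriksen and Sorensen, a past Master before not a past Master: Yilmaz (a past Master) before Eriksen and Sorensen (not a past Master).
Among Eriksen and Sorensen, by date of admission to current standing (earlier first): Eriksen (Mar 25, 1994) before Sorensen (Apr 19, 1997).
Order: Ruiz, Nakamura, Obi, Ibarra, Yilmaz, Eriksen, Sorensen.

Eriksen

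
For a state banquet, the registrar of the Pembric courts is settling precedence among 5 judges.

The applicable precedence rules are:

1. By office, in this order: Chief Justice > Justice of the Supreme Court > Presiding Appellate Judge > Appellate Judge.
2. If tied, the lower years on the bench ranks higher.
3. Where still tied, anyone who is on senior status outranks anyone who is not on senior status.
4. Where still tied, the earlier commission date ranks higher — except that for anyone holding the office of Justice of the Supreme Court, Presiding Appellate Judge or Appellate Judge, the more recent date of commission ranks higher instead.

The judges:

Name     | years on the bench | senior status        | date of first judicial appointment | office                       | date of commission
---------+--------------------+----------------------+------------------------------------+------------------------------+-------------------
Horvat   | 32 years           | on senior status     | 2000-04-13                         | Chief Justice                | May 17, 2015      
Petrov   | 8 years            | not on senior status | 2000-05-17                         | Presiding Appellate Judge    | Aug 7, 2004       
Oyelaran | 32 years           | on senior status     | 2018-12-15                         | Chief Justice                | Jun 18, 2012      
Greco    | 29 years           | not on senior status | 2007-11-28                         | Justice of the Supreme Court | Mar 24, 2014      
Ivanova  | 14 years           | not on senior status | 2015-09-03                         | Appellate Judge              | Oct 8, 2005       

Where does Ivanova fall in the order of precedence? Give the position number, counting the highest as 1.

5

By office: Oyelaran and Horvat (Chief Justice); then Greco (Justice of the Supreme Court); then Petrov (Presiding Appellate Judge); then Ivanova (Appellate Judge).
Oyelaran and Horvat both have years on the bench 32 years, so the next rule applies.
Oyelaran and Horvat are each on senior status, so the next rule applies.
Among Oyelaran and Horvat, by date of commission (earlier first): Oyelaran (Jun 18, 2012) before Horvat (May 17, 2015).
Order: Oyelaran, Horvat, Greco, Petrov, Ivanova. So position 5.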